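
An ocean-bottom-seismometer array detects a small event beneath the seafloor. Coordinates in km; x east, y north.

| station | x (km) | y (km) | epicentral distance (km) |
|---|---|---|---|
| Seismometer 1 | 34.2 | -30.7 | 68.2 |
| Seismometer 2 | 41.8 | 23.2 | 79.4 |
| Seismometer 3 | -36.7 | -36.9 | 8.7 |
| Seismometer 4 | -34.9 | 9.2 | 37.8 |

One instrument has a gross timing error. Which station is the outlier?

Seismometer 2

Solve using three stations at a time. Using Seismometer 1, Seismometer 3, Seismometer 4 (subtract circle equations pairwise → linear system) gives (x, y) ≈ (-34.0, -28.6).
Distances from that point to each station vs reported:
  Seismometer 1: calculated 68.2 vs reported 68.2 → residual 0.0 km
  Seismometer 2: calculated 91.8 vs reported 79.4 → residual 12.4 km
  Seismometer 3: calculated 8.7 vs reported 8.7 → residual 0.0 km
  Seismometer 4: calculated 37.8 vs reported 37.8 → residual 0.0 km
Seismometer 1, Seismometer 3, Seismometer 4 are mutually consistent (residuals ≈ 0); Seismometer 2 is off by 12.4 km.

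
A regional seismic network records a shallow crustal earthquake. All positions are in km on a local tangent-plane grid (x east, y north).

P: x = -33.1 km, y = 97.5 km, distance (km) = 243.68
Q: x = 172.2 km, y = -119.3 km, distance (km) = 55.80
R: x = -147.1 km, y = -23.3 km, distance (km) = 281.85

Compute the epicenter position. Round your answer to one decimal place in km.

127.8 km east, -85.5 km north

Circle about each station: (x + 33.1)² + (y − 97.5)² = 243.68²; (x − 172.2)² + (y + 119.3)² = 55.80²; (x + 147.1)² + (y + 23.3)² = 281.85².
Subtracting the P equation from the Q and R equations removes the quadratic terms:
410.6 x − 433.6 y = 89549.77
-228.0 x − 241.6 y = -8480.04
Solving the 2×2 system: x ≈ 127.8, y ≈ -85.5 km.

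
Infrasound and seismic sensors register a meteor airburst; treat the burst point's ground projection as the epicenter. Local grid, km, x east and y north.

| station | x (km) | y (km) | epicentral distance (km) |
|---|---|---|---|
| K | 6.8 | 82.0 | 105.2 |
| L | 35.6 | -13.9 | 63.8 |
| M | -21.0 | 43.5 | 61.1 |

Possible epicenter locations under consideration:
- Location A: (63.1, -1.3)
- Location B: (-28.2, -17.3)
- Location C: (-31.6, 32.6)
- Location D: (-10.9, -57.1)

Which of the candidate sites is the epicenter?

Location B

For each candidate, compare |candidate − station| to the reported distance:
Location A: residuals K 4.7, L 33.6, M 34.2 → max 34.2 km
Location B: residuals K 0.1, L 0.1, M 0.1 → max 0.1 km
Location C: residuals K 42.6, L 17.9, M 45.9 → max 45.9 km
Location D: residuals K 35.0, L 0.3, M 40.0 → max 40.0 km
Only Location B has all residuals ≈ 0.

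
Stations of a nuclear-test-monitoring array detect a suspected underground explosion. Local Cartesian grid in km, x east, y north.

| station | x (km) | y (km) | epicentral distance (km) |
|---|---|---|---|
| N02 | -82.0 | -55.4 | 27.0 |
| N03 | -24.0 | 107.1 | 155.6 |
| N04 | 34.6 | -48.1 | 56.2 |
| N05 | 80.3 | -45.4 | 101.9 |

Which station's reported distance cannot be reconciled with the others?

Solve using three stations at a time. Using N03, N04, N05 (subtract circle equations pairwise → linear system) gives (x, y) ≈ (-21.5, -48.4).
Distances from that point to each station vs reported:
  N02: calculated 60.9 vs reported 27.0 → residual 33.9 km
  N03: calculated 155.6 vs reported 155.6 → residual 0.0 km
  N04: calculated 56.1 vs reported 56.2 → residual 0.1 km
  N05: calculated 101.8 vs reported 101.9 → residual 0.1 km
N03, N04, N05 are mutually consistent (residuals ≈ 0); N02 is off by 33.9 km.

N02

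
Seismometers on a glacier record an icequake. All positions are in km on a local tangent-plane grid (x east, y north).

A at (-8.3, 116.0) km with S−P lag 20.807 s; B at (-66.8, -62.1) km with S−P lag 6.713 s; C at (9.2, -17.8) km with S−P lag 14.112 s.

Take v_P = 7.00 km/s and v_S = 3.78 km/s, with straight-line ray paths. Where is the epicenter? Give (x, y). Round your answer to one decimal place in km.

-106.6 km east, -23.9 km north

Distance from S−P lag: d = Δt · v_P v_S / (v_P − v_S) = Δt · (7.00·3.78)/(7.00−3.78) ≈ 8.2174·Δt.
So d_A = 170.98, d_B = 55.16, d_C = 115.96 km.
Circle about each station: (x + 8.3)² + (y − 116.0)² = 170.98²; (x + 66.8)² + (y + 62.1)² = 55.16²; (x − 9.2)² + (y + 17.8)² = 115.96².
Subtracting pairs of circle equations eliminates x²+y² and gives linear equations (the radical axes):
-117.0 x − 356.2 y = 20985.29
35.0 x − 267.6 y = 2664.03
Solving the 2×2 system: x ≈ -106.6, y ≈ -23.9 km.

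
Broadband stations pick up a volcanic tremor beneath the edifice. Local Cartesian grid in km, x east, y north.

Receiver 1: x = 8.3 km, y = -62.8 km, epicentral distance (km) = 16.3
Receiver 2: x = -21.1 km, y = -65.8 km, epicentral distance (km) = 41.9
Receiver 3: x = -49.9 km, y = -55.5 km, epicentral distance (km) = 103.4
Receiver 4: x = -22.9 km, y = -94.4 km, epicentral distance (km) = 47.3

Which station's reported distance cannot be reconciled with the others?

Receiver 3

Solve using three stations at a time. Using Receiver 1, Receiver 2, Receiver 4 (subtract circle equations pairwise → linear system) gives (x, y) ≈ (20.0, -74.3).
Distances from that point to each station vs reported:
  Receiver 1: calculated 16.4 vs reported 16.3 → residual 0.1 km
  Receiver 2: calculated 41.9 vs reported 41.9 → residual 0.0 km
  Receiver 3: calculated 72.4 vs reported 103.4 → residual 31.0 km
  Receiver 4: calculated 47.3 vs reported 47.3 → residual 0.0 km
Receiver 1, Receiver 2, Receiver 4 are mutually consistent (residuals ≈ 0); Receiver 3 is off by 31.0 km.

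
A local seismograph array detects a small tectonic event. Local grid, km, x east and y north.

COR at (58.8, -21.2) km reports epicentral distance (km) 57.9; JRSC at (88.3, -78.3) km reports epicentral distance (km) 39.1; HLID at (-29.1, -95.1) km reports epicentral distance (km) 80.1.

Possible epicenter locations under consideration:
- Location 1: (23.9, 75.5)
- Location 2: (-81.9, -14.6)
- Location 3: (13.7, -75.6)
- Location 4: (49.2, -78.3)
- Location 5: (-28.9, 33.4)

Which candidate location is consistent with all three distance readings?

For each candidate, compare |candidate − station| to the reported distance:
Location 1: residuals COR 44.9, JRSC 127.6, HLID 98.5 → max 127.6 km
Location 2: residuals COR 83.0, JRSC 142.6, HLID 16.2 → max 142.6 km
Location 3: residuals COR 12.8, JRSC 35.5, HLID 33.1 → max 35.5 km
Location 4: residuals COR 0.0, JRSC 0.0, HLID 0.0 → max 0.0 km
Location 5: residuals COR 45.4, JRSC 122.8, HLID 48.4 → max 122.8 km
Only Location 4 has all residuals ≈ 0.

Location 4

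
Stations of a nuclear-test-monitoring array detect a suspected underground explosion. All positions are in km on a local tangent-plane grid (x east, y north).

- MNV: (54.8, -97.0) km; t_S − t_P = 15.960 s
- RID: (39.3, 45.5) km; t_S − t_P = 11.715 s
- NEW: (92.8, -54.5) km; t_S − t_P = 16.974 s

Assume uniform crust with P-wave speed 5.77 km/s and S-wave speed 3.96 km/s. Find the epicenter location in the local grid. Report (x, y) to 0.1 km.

-106.9 km east, 23.2 km north

Distance from S−P lag: d = Δt · v_P v_S / (v_P − v_S) = Δt · (5.77·3.96)/(5.77−3.96) ≈ 12.6239·Δt.
So d_MNV = 201.48, d_RID = 147.89, d_NEW = 214.28 km.
Circle about each station: (x − 54.8)² + (y + 97.0)² = 201.48²; (x − 39.3)² + (y − 45.5)² = 147.89²; (x − 92.8)² + (y + 54.5)² = 214.28².
Subtracting the MNV equation from the RID and NEW equations removes the quadratic terms:
-31.0 x + 285.0 y = 9925.44
76.0 x + 85.0 y = -6151.68
Solving the 2×2 system: x ≈ -106.9, y ≈ 23.2 km.
Check against MNV (with the unrounded x, y): √((x − 54.8)²+(y + 97.0)²) = 201.47 ≈ 201.48 km. ✓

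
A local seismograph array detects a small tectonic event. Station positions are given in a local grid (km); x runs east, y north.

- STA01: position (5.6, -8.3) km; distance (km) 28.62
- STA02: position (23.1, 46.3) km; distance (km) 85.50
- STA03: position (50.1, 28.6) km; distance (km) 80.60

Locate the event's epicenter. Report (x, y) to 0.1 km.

Circle about each station: (x − 5.6)² + (y + 8.3)² = 28.62²; (x − 23.1)² + (y − 46.3)² = 85.50²; (x − 50.1)² + (y − 28.6)² = 80.60².
Subtracting the STA01 equation from the STA02 and STA03 equations removes the quadratic terms:
35.0 x + 109.2 y = -3914.10
89.0 x + 73.8 y = -2449.54
Solving the 2×2 system: x ≈ 3.0, y ≈ -36.8 km.

(3.0, -36.8)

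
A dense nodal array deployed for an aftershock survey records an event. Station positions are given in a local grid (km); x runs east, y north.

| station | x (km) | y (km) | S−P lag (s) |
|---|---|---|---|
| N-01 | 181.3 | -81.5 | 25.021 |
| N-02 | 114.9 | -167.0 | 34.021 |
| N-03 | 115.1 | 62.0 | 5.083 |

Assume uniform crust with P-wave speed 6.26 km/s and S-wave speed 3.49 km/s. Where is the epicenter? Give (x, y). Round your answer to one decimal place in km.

Distance from S−P lag: d = Δt · v_P v_S / (v_P − v_S) = Δt · (6.26·3.49)/(6.26−3.49) ≈ 7.8871·Δt.
So d_N-01 = 197.34, d_N-02 = 268.33, d_N-03 = 40.09 km.
Circle about each station: (x − 181.3)² + (y + 81.5)² = 197.34²; (x − 114.9)² + (y + 167.0)² = 268.33²; (x − 115.1)² + (y − 62.0)² = 40.09².
Subtracting the N-01 equation from the N-02 and N-03 equations removes the quadratic terms:
-132.8 x − 171.0 y = -31478.84
-132.4 x + 287.0 y = 14915.94
Solving the 2×2 system: x ≈ 106.7, y ≈ 101.2 km.

106.7 km east, 101.2 km north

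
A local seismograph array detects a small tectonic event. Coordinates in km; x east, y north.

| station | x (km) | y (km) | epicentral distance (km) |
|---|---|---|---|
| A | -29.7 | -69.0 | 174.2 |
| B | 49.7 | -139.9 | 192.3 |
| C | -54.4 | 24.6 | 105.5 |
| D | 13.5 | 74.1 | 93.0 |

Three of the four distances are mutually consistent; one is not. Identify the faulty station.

C

Solve using three stations at a time. Using A, B, D (subtract circle equations pairwise → linear system) gives (x, y) ≈ (101.8, 45.2).
Distances from that point to each station vs reported:
  A: calculated 174.2 vs reported 174.2 → residual 0.0 km
  B: calculated 192.3 vs reported 192.3 → residual 0.0 km
  C: calculated 157.6 vs reported 105.5 → residual 52.1 km
  D: calculated 92.9 vs reported 93.0 → residual 0.1 km
A, B, D are mutually consistent (residuals ≈ 0); C is off by 52.1 km.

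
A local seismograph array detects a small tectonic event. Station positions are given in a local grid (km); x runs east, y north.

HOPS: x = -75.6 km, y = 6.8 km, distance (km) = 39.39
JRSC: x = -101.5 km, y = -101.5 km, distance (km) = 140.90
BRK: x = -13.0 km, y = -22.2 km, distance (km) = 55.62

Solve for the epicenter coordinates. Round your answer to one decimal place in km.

Circle about each station: (x + 75.6)² + (y − 6.8)² = 39.39²; (x + 101.5)² + (y + 101.5)² = 140.90²; (x + 13.0)² + (y + 22.2)² = 55.62².
Subtracting the HOPS equation from the JRSC and BRK equations removes the quadratic terms:
-51.8 x − 216.6 y = -3458.34
125.2 x − 58.0 y = -6641.77
Solving the 2×2 system: x ≈ -41.1, y ≈ 25.8 km.

(-41.1, 25.8)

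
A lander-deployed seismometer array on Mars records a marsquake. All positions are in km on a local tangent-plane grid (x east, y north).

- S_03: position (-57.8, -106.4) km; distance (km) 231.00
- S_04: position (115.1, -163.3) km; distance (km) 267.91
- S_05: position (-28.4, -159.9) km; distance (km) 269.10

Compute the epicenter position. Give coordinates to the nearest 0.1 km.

Circle about each station: (x + 57.8)² + (y + 106.4)² = 231.00²; (x − 115.1)² + (y + 163.3)² = 267.91²; (x + 28.4)² + (y + 159.9)² = 269.10².
Subtracting the S_03 equation from the S_04 and S_05 equations removes the quadratic terms:
345.8 x − 113.8 y = 6838.33
58.8 x − 107.0 y = -7341.04
Solving the 2×2 system: x ≈ 51.7, y ≈ 97.0 km.

x ≈ 51.7 km, y ≈ 97.0 km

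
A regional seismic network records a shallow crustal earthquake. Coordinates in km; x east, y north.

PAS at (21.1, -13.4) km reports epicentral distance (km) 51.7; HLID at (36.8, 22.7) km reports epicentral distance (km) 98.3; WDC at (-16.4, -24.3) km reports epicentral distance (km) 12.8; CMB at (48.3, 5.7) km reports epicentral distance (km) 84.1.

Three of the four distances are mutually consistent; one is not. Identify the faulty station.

HLID

Solve using three stations at a time. Using PAS, WDC, CMB (subtract circle equations pairwise → linear system) gives (x, y) ≈ (-27.9, -29.9).
Distances from that point to each station vs reported:
  PAS: calculated 51.7 vs reported 51.7 → residual 0.0 km
  HLID: calculated 83.4 vs reported 98.3 → residual 14.9 km
  WDC: calculated 12.8 vs reported 12.8 → residual 0.0 km
  CMB: calculated 84.1 vs reported 84.1 → residual 0.0 km
PAS, WDC, CMB are mutually consistent (residuals ≈ 0); HLID is off by 14.9 km.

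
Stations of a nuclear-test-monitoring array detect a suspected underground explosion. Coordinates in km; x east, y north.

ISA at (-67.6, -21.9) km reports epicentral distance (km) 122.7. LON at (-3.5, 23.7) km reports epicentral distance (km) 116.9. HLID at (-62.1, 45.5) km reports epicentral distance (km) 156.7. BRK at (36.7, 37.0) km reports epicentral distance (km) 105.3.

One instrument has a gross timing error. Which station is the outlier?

LON

Solve using three stations at a time. Using ISA, HLID, BRK (subtract circle equations pairwise → linear system) gives (x, y) ≈ (46.1, -67.7).
Distances from that point to each station vs reported:
  ISA: calculated 122.6 vs reported 122.7 → residual 0.1 km
  LON: calculated 104.0 vs reported 116.9 → residual 12.9 km
  HLID: calculated 156.6 vs reported 156.7 → residual 0.1 km
  BRK: calculated 105.1 vs reported 105.3 → residual 0.2 km
ISA, HLID, BRK are mutually consistent (residuals ≈ 0); LON is off by 12.9 km.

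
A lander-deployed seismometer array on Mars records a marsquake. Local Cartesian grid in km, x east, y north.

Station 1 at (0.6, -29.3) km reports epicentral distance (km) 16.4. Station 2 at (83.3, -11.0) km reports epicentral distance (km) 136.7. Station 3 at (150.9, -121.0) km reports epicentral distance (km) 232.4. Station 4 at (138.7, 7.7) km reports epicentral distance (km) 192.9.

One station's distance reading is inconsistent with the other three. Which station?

Station 1

Solve using three stations at a time. Using Station 2, Station 3, Station 4 (subtract circle equations pairwise → linear system) gives (x, y) ≈ (-53.3, -10.2).
Distances from that point to each station vs reported:
  Station 1: calculated 57.2 vs reported 16.4 → residual 40.8 km
  Station 2: calculated 136.6 vs reported 136.7 → residual 0.1 km
  Station 3: calculated 232.3 vs reported 232.4 → residual 0.1 km
  Station 4: calculated 192.8 vs reported 192.9 → residual 0.1 km
Station 2, Station 3, Station 4 are mutually consistent (residuals ≈ 0); Station 1 is off by 40.8 km.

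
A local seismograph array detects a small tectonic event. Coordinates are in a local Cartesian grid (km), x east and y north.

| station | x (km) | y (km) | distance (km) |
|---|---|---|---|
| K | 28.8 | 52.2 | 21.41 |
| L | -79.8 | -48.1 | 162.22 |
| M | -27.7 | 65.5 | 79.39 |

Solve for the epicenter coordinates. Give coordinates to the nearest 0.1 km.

Circle about each station: (x − 28.8)² + (y − 52.2)² = 21.41²; (x + 79.8)² + (y + 48.1)² = 162.22²; (x + 27.7)² + (y − 65.5)² = 79.39².
Subtracting pairs of circle equations eliminates x²+y² and gives linear equations (the radical axes):
-217.2 x − 200.6 y = -20729.57
-113.0 x + 26.6 y = -4341.12
Solving the 2×2 system: x ≈ 50.0, y ≈ 49.2 km.

x ≈ 50.0 km, y ≈ 49.2 km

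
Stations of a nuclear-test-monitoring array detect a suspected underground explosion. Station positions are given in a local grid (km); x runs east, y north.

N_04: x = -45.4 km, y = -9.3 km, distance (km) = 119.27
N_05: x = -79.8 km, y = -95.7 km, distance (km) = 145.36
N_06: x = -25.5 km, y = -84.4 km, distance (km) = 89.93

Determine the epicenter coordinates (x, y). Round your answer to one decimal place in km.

Circle about each station: (x + 45.4)² + (y + 9.3)² = 119.27²; (x + 79.8)² + (y + 95.7)² = 145.36²; (x + 25.5)² + (y + 84.4)² = 89.93².
Subtracting the N_04 equation from the N_05 and N_06 equations removes the quadratic terms:
-68.8 x − 172.8 y = 6474.68
39.8 x − 150.2 y = 11763.89
Solving the 2×2 system: x ≈ 61.6, y ≈ -62.0 km.

(61.6, -62.0)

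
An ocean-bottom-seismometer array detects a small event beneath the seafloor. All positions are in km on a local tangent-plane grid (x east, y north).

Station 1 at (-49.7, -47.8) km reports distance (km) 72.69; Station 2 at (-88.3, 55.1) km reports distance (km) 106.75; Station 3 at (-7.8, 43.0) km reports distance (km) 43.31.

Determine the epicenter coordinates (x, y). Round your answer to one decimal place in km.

Circle about each station: (x + 49.7)² + (y + 47.8)² = 72.69²; (x + 88.3)² + (y − 55.1)² = 106.75²; (x + 7.8)² + (y − 43.0)² = 43.31².
Subtracting the Station 1 equation from the Station 2 and Station 3 equations removes the quadratic terms:
-77.2 x + 205.8 y = -33.76
83.8 x + 181.6 y = 562.99
Solving the 2×2 system: x ≈ 3.9, y ≈ 1.3 km.
Check against Station 1 (with the unrounded x, y): √((x + 49.7)²+(y + 47.8)²) = 72.69 ≈ 72.69 km. ✓

3.9 km east, 1.3 km north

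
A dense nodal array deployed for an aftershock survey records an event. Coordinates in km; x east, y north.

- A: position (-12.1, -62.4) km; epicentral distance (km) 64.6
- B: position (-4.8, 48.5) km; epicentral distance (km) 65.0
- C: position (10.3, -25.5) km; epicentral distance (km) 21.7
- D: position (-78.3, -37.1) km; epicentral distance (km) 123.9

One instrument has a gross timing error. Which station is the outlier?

Solve using three stations at a time. Using A, B, C (subtract circle equations pairwise → linear system) gives (x, y) ≈ (24.8, -9.4).
Distances from that point to each station vs reported:
  A: calculated 64.6 vs reported 64.6 → residual 0.0 km
  B: calculated 65.0 vs reported 65.0 → residual 0.0 km
  C: calculated 21.7 vs reported 21.7 → residual 0.0 km
  D: calculated 106.7 vs reported 123.9 → residual 17.2 km
A, B, C are mutually consistent (residuals ≈ 0); D is off by 17.2 km.

D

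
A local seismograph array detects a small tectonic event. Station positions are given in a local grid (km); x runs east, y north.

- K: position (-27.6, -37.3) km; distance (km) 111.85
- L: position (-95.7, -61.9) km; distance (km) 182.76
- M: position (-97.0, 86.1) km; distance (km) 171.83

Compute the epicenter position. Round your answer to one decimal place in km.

Circle about each station: (x + 27.6)² + (y + 37.3)² = 111.85²; (x + 95.7)² + (y + 61.9)² = 182.76²; (x + 97.0)² + (y − 86.1)² = 171.83².
Subtracting the K equation from the L and M equations removes the quadratic terms:
-136.2 x − 49.2 y = -10053.75
-138.8 x + 246.8 y = -2345.97
Solving the 2×2 system: x ≈ 64.2, y ≈ 26.6 km.

x ≈ 64.2 km, y ≈ 26.6 km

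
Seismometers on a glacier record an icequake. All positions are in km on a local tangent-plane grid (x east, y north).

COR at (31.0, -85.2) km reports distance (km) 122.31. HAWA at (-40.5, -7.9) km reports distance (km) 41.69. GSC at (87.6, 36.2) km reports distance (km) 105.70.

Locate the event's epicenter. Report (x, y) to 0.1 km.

(-17.7, 27.0)

Circle about each station: (x − 31.0)² + (y + 85.2)² = 122.31²; (x + 40.5)² + (y + 7.9)² = 41.69²; (x − 87.6)² + (y − 36.2)² = 105.70².
Subtracting pairs of circle equations eliminates x²+y² and gives linear equations (the radical axes):
-143.0 x + 154.6 y = 6704.30
113.2 x + 242.8 y = 4551.41
Solving the 2×2 system: x ≈ -17.7, y ≈ 27.0 km.
Check against COR (with the unrounded x, y): √((x − 31.0)²+(y + 85.2)²) = 122.31 ≈ 122.31 km. ✓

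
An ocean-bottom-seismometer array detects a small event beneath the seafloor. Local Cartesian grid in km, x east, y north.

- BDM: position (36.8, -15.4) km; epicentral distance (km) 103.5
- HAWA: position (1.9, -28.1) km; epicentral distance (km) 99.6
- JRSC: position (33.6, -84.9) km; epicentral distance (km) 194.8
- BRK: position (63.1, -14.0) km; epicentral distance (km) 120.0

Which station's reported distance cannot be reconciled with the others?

Solve using three stations at a time. Using BDM, HAWA, BRK (subtract circle equations pairwise → linear system) gives (x, y) ≈ (-24.5, 67.7).
Distances from that point to each station vs reported:
  BDM: calculated 103.3 vs reported 103.5 → residual 0.2 km
  HAWA: calculated 99.4 vs reported 99.6 → residual 0.2 km
  JRSC: calculated 163.3 vs reported 194.8 → residual 31.5 km
  BRK: calculated 119.8 vs reported 120.0 → residual 0.2 km
BDM, HAWA, BRK are mutually consistent (residuals ≈ 0); JRSC is off by 31.5 km.

JRSC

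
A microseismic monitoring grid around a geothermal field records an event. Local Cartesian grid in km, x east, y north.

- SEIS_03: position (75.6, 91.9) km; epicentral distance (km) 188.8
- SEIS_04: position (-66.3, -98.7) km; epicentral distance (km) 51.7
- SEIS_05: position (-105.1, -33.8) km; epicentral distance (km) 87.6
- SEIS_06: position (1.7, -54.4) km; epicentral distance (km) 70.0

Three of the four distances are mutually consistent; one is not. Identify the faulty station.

Solve using three stations at a time. Using SEIS_03, SEIS_04, SEIS_05 (subtract circle equations pairwise → linear system) gives (x, y) ≈ (-24.5, -68.2).
Distances from that point to each station vs reported:
  SEIS_03: calculated 188.8 vs reported 188.8 → residual 0.0 km
  SEIS_04: calculated 51.7 vs reported 51.7 → residual 0.0 km
  SEIS_05: calculated 87.6 vs reported 87.6 → residual 0.0 km
  SEIS_06: calculated 29.6 vs reported 70.0 → residual 40.4 km
SEIS_03, SEIS_04, SEIS_05 are mutually consistent (residuals ≈ 0); SEIS_06 is off by 40.4 km.

SEIS_06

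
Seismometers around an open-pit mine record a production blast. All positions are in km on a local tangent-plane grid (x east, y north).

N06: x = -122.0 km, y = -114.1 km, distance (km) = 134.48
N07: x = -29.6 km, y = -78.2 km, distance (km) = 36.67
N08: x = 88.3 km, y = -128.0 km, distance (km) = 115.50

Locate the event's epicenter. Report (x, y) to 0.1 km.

(-1.2, -55.0)

Circle about each station: (x + 122.0)² + (y + 114.1)² = 134.48²; (x + 29.6)² + (y + 78.2)² = 36.67²; (x − 88.3)² + (y + 128.0)² = 115.50².
Subtracting pairs of circle equations eliminates x²+y² and gives linear equations (the radical axes):
184.8 x + 71.8 y = -4171.23
420.6 x − 27.8 y = 1022.70
Solving the 2×2 system: x ≈ -1.2, y ≈ -55.0 km.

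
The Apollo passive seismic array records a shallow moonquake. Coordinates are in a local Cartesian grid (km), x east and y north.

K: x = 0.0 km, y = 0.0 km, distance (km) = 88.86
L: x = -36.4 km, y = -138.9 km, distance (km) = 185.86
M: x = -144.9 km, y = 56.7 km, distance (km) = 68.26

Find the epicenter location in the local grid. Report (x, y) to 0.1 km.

Circle about each station: x² + y² = 88.86²; (x + 36.4)² + (y + 138.9)² = 185.86²; (x + 144.9)² + (y − 56.7)² = 68.26².
Subtracting pairs of circle equations eliminates x²+y² and gives linear equations (the radical axes):
-72.8 x − 277.8 y = -6029.67
-289.8 x + 113.4 y = 27447.57
Solving the 2×2 system: x ≈ -78.2, y ≈ 42.2 km.

(-78.2, 42.2)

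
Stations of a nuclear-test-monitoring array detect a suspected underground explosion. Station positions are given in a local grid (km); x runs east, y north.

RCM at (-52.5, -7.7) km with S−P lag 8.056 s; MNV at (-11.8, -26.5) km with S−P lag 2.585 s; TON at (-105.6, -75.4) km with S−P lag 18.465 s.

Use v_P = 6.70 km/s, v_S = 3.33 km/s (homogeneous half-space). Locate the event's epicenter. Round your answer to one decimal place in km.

Distance from S−P lag: d = Δt · v_P v_S / (v_P − v_S) = Δt · (6.70·3.33)/(6.70−3.33) ≈ 6.6205·Δt.
So d_RCM = 53.33, d_MNV = 17.11, d_TON = 122.25 km.
Circle about each station: (x + 52.5)² + (y + 7.7)² = 53.33²; (x + 11.8)² + (y + 26.5)² = 17.11²; (x + 105.6)² + (y + 75.4)² = 122.25².
Subtracting the RCM equation from the MNV and TON equations removes the quadratic terms:
81.4 x − 37.6 y = 577.29
-106.2 x − 135.4 y = 1920.01
Solving the 2×2 system: x ≈ 0.4, y ≈ -14.5 km.

0.4 km east, -14.5 km north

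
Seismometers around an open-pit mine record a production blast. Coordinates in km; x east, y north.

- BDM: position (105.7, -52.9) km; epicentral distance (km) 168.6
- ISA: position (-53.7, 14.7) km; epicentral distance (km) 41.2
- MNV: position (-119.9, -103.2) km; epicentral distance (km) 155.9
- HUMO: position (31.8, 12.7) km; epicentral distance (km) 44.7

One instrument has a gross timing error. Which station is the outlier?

Solve using three stations at a time. Using ISA, MNV, HUMO (subtract circle equations pairwise → linear system) gives (x, y) ≈ (-12.8, 10.1).
Distances from that point to each station vs reported:
  BDM: calculated 134.2 vs reported 168.6 → residual 34.4 km
  ISA: calculated 41.2 vs reported 41.2 → residual 0.0 km
  MNV: calculated 155.9 vs reported 155.9 → residual 0.0 km
  HUMO: calculated 44.7 vs reported 44.7 → residual 0.0 km
ISA, MNV, HUMO are mutually consistent (residuals ≈ 0); BDM is off by 34.4 km.

BDM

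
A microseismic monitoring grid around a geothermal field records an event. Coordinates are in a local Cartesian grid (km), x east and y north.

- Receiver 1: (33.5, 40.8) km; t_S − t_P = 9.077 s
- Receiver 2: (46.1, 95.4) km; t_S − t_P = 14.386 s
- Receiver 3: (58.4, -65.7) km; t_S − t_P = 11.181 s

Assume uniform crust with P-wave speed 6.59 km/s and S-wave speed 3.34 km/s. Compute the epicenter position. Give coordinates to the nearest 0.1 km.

x ≈ 83.9 km, y ≈ 5.6 km

Distance from S−P lag: d = Δt · v_P v_S / (v_P − v_S) = Δt · (6.59·3.34)/(6.59−3.34) ≈ 6.7725·Δt.
So d_Receiver 1 = 61.47, d_Receiver 2 = 97.43, d_Receiver 3 = 75.72 km.
Circle about each station: (x − 33.5)² + (y − 40.8)² = 61.47²; (x − 46.1)² + (y − 95.4)² = 97.43²; (x − 58.4)² + (y + 65.7)² = 75.72².
Subtracting the Receiver 1 equation from the Receiver 2 and Receiver 3 equations removes the quadratic terms:
25.2 x + 109.2 y = 2725.44
49.8 x − 213.0 y = 2985.20
Solving the 2×2 system: x ≈ 83.9, y ≈ 5.6 km.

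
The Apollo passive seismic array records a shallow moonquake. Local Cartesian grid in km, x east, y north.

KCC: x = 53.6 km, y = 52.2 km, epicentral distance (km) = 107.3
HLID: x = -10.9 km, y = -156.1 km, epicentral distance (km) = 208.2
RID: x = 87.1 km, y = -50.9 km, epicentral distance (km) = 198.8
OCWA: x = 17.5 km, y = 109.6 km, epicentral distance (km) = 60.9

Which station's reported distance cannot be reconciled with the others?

HLID

Solve using three stations at a time. Using KCC, RID, OCWA (subtract circle equations pairwise → linear system) gives (x, y) ≈ (-42.4, 99.8).
Distances from that point to each station vs reported:
  KCC: calculated 107.2 vs reported 107.3 → residual 0.1 km
  HLID: calculated 257.9 vs reported 208.2 → residual 49.7 km
  RID: calculated 198.8 vs reported 198.8 → residual 0.0 km
  OCWA: calculated 60.7 vs reported 60.9 → residual 0.2 km
KCC, RID, OCWA are mutually consistent (residuals ≈ 0); HLID is off by 49.7 km.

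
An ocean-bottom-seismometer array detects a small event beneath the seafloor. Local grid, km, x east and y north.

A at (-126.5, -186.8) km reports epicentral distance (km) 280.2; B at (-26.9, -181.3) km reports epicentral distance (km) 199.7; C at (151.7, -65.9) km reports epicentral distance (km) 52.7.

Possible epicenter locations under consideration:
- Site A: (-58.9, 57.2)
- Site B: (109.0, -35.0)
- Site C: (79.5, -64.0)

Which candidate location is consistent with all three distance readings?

Site B

For each candidate, compare |candidate − station| to the reported distance:
Site A: residuals A 27.0, B 40.9, C 191.2 → max 191.2 km
Site B: residuals A 0.0, B 0.0, C 0.0 → max 0.0 km
Site C: residuals A 40.4, B 41.3, C 19.5 → max 41.3 km
Only Site B has all residuals ≈ 0.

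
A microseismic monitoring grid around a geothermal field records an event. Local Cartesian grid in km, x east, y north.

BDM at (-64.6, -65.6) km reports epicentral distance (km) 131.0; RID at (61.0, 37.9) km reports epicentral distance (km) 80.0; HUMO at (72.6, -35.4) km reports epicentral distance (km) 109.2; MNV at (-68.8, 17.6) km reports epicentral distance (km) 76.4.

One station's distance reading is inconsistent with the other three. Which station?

Solve using three stations at a time. Using BDM, HUMO, MNV (subtract circle equations pairwise → linear system) gives (x, y) ≈ (1.5, 47.5).
Distances from that point to each station vs reported:
  BDM: calculated 131.0 vs reported 131.0 → residual 0.0 km
  RID: calculated 60.3 vs reported 80.0 → residual 19.7 km
  HUMO: calculated 109.2 vs reported 109.2 → residual 0.0 km
  MNV: calculated 76.4 vs reported 76.4 → residual 0.0 km
BDM, HUMO, MNV are mutually consistent (residuals ≈ 0); RID is off by 19.7 km.

RID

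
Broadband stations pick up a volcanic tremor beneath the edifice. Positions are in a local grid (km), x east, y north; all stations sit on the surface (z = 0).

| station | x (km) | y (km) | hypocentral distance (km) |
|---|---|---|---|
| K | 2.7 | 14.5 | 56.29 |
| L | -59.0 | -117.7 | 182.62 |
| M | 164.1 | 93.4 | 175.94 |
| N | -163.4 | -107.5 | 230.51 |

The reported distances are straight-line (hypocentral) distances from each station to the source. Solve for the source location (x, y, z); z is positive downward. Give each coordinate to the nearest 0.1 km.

x ≈ -0.6 km, y ≈ 49.7 km, depth ≈ 43.8 km

Each station gives a sphere (x−x_i)² + (y−y_i)² + z² = d_i² (stations at z=0).
Subtracting the K sphere from L and M: z² cancels, leaving linear equations in x and y:
-123.4 x − 264.4 y = -13064.75
322.8 x + 157.8 y = 7648.51
Solving: x ≈ -0.597, y ≈ 49.692 km (keep extra digits for the depth step; rounded: -0.6, 49.7).
Then from the K sphere: z² = 56.29² − (x − 2.7)² − (y − 14.5)² with x = -0.597, y = 49.692, so z ≈ 43.809 ≈ 43.8 km.
Check against N (with the unrounded solution): distance 230.51 ≈ 230.51 km. ✓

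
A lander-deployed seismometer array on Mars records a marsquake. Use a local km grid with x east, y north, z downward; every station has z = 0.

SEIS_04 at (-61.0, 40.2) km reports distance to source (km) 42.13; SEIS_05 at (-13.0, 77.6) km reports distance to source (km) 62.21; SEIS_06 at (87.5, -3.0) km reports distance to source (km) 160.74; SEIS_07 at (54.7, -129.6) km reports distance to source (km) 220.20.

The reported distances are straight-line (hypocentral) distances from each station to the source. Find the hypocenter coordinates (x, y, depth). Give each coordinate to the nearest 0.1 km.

Each station gives a sphere (x−x_i)² + (y−y_i)² + z² = d_i² (stations at z=0).
Subtracting the SEIS_04 sphere from SEIS_05 and SEIS_06: z² cancels, leaving linear equations in x and y:
96.0 x + 74.8 y = -1241.43
297.0 x − 86.4 y = -21734.20
Solving: x ≈ -56.800, y ≈ 56.302 km (keep extra digits for the depth step; rounded: -56.8, 56.3).
Then from the SEIS_04 sphere: z² = 42.13² − (x + 61.0)² − (y − 40.2)² with x = -56.800, y = 56.302, so z ≈ 38.704 ≈ 38.7 km.
Check against SEIS_07 (with the unrounded solution): distance 220.20 ≈ 220.20 km. ✓

(-56.8, 56.3, 38.7)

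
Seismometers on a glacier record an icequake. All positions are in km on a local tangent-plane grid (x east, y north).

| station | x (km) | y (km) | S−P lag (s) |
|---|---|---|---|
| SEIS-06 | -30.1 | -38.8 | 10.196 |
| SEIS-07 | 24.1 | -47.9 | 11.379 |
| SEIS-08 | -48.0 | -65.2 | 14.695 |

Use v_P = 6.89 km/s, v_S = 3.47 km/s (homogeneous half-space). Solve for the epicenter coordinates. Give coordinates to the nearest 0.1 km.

x ≈ -2.7 km, y ≈ 27.0 km

Distance from S−P lag: d = Δt · v_P v_S / (v_P − v_S) = Δt · (6.89·3.47)/(6.89−3.47) ≈ 6.9907·Δt.
So d_SEIS-06 = 71.28, d_SEIS-07 = 79.55, d_SEIS-08 = 102.73 km.
Circle about each station: (x + 30.1)² + (y + 38.8)² = 71.28²; (x − 24.1)² + (y + 47.9)² = 79.55²; (x + 48.0)² + (y + 65.2)² = 102.73².
Subtracting the SEIS-06 equation from the SEIS-07 and SEIS-08 equations removes the quadratic terms:
108.4 x − 18.2 y = -783.59
-35.8 x − 52.8 y = -1329.02
Solving the 2×2 system: x ≈ -2.7, y ≈ 27.0 km.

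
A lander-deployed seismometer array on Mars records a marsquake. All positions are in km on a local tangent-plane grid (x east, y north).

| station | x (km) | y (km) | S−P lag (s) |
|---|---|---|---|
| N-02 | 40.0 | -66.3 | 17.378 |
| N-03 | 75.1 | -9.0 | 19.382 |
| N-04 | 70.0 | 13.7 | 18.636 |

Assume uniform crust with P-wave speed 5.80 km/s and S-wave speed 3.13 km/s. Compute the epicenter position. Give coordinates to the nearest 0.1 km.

Distance from S−P lag: d = Δt · v_P v_S / (v_P − v_S) = Δt · (5.80·3.13)/(5.80−3.13) ≈ 6.7993·Δt.
So d_N-02 = 118.16, d_N-03 = 131.78, d_N-04 = 126.71 km.
Circle about each station: (x − 40.0)² + (y + 66.3)² = 118.16²; (x − 75.1)² + (y + 9.0)² = 131.78²; (x − 70.0)² + (y − 13.7)² = 126.71².
Subtracting the N-02 equation from the N-03 and N-04 equations removes the quadratic terms:
70.2 x + 114.6 y = -3678.86
60.0 x + 160.0 y = -3001.64
Solving the 2×2 system: x ≈ -56.2, y ≈ 2.3 km.
Check against N-02 (with the unrounded x, y): √((x − 40.0)²+(y + 66.3)²) = 118.12 ≈ 118.16 km. ✓

(-56.2, 2.3)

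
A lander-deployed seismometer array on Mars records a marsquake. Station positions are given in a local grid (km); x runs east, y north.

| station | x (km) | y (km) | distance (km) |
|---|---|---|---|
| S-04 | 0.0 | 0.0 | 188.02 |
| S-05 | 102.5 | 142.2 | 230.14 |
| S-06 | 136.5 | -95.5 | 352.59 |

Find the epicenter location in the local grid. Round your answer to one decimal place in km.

(-127.6, 138.1)

Circle about each station: x² + y² = 188.02²; (x − 102.5)² + (y − 142.2)² = 230.14²; (x − 136.5)² + (y + 95.5)² = 352.59².
Subtracting the S-04 equation from the S-05 and S-06 equations removes the quadratic terms:
205.0 x + 284.4 y = 13114.19
273.0 x − 191.0 y = -61215.69
Solving the 2×2 system: x ≈ -127.6, y ≈ 138.1 km.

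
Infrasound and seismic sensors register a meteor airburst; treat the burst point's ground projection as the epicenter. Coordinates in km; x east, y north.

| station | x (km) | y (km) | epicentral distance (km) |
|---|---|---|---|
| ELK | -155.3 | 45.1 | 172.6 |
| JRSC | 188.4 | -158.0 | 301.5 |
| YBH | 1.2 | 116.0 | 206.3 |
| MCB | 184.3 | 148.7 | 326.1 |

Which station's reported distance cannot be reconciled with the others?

JRSC

Solve using three stations at a time. Using ELK, YBH, MCB (subtract circle equations pairwise → linear system) gives (x, y) ≈ (-42.4, -85.9).
Distances from that point to each station vs reported:
  ELK: calculated 172.9 vs reported 172.6 → residual 0.3 km
  JRSC: calculated 241.9 vs reported 301.5 → residual 59.6 km
  YBH: calculated 206.5 vs reported 206.3 → residual 0.2 km
  MCB: calculated 326.3 vs reported 326.1 → residual 0.2 km
ELK, YBH, MCB are mutually consistent (residuals ≈ 0); JRSC is off by 59.6 km.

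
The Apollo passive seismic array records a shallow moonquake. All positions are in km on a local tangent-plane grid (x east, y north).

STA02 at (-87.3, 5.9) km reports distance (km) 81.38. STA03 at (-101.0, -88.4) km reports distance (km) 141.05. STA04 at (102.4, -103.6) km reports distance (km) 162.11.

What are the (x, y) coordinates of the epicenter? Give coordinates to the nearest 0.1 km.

-6.6 km east, 16.4 km north

Circle about each station: (x + 87.3)² + (y − 5.9)² = 81.38²; (x + 101.0)² + (y + 88.4)² = 141.05²; (x − 102.4)² + (y + 103.6)² = 162.11².
Subtracting the STA02 equation from the STA03 and STA04 equations removes the quadratic terms:
-27.4 x − 188.6 y = -2912.94
379.4 x − 219.0 y = -6094.33
Solving the 2×2 system: x ≈ -6.6, y ≈ 16.4 km.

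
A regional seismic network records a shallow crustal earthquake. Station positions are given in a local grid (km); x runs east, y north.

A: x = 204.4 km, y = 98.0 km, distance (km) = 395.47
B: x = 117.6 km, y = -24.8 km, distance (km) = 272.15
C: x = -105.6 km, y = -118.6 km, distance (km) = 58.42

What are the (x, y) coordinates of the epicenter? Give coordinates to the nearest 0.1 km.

Circle about each station: (x − 204.4)² + (y − 98.0)² = 395.47²; (x − 117.6)² + (y + 24.8)² = 272.15²; (x + 105.6)² + (y + 118.6)² = 58.42².
Subtracting the A equation from the B and C equations removes the quadratic terms:
-173.6 x − 245.6 y = 45392.34
-620.0 x − 433.2 y = 126817.58
Solving the 2×2 system: x ≈ -149.0, y ≈ -79.5 km.

x ≈ -149.0 km, y ≈ -79.5 km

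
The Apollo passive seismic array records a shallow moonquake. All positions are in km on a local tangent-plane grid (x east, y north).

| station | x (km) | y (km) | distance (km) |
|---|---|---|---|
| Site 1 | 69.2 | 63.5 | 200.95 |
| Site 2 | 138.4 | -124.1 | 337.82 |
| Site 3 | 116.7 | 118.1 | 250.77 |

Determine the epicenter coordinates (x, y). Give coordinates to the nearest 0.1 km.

-131.1 km east, 79.6 km north

Circle about each station: (x − 69.2)² + (y − 63.5)² = 200.95²; (x − 138.4)² + (y + 124.1)² = 337.82²; (x − 116.7)² + (y − 118.1)² = 250.77².
Subtracting the Site 1 equation from the Site 2 and Site 3 equations removes the quadratic terms:
138.4 x − 375.2 y = -48006.97
95.0 x + 109.2 y = -3759.08
Solving the 2×2 system: x ≈ -131.1, y ≈ 79.6 km.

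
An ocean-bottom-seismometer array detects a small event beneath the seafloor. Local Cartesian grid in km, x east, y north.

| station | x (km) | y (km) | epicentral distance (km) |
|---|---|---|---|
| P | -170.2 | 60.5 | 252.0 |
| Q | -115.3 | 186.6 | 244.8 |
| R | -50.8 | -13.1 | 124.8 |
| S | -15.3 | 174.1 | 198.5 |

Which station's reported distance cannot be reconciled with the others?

Solve using three stations at a time. Using P, R, S (subtract circle equations pairwise → linear system) gives (x, y) ≈ (73.5, -3.4).
Distances from that point to each station vs reported:
  P: calculated 252.0 vs reported 252.0 → residual 0.0 km
  Q: calculated 267.8 vs reported 244.8 → residual 23.0 km
  R: calculated 124.7 vs reported 124.8 → residual 0.1 km
  S: calculated 198.4 vs reported 198.5 → residual 0.1 km
P, R, S are mutually consistent (residuals ≈ 0); Q is off by 23.0 km.

Q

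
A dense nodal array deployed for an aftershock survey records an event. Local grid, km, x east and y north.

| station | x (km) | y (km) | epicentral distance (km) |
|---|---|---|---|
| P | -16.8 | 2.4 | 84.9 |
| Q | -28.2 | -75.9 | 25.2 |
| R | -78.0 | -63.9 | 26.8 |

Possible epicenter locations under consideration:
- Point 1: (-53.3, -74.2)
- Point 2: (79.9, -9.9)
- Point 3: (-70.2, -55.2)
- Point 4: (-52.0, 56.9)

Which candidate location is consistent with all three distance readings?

Point 1

For each candidate, compare |candidate − station| to the reported distance:
Point 1: residuals P 0.0, Q 0.0, R 0.0 → max 0.0 km
Point 2: residuals P 12.6, Q 101.5, R 140.1 → max 140.1 km
Point 3: residuals P 6.4, Q 21.6, R 15.1 → max 21.6 km
Point 4: residuals P 20.0, Q 109.7, R 96.8 → max 109.7 km
Only Point 1 has all residuals ≈ 0.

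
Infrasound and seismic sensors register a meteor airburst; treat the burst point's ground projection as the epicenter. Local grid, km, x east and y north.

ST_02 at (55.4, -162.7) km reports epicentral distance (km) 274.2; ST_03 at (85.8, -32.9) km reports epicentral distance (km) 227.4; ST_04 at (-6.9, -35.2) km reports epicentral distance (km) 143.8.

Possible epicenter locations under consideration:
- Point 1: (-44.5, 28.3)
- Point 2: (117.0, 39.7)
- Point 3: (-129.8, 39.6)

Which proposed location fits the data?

For each candidate, compare |candidate − station| to the reported distance:
Point 1: residuals ST_02 58.7, ST_03 83.4, ST_04 70.0 → max 83.4 km
Point 2: residuals ST_02 62.6, ST_03 148.4, ST_04 1.0 → max 148.4 km
Point 3: residuals ST_02 0.1, ST_03 0.1, ST_04 0.1 → max 0.1 km
Only Point 3 has all residuals ≈ 0.

Point 3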